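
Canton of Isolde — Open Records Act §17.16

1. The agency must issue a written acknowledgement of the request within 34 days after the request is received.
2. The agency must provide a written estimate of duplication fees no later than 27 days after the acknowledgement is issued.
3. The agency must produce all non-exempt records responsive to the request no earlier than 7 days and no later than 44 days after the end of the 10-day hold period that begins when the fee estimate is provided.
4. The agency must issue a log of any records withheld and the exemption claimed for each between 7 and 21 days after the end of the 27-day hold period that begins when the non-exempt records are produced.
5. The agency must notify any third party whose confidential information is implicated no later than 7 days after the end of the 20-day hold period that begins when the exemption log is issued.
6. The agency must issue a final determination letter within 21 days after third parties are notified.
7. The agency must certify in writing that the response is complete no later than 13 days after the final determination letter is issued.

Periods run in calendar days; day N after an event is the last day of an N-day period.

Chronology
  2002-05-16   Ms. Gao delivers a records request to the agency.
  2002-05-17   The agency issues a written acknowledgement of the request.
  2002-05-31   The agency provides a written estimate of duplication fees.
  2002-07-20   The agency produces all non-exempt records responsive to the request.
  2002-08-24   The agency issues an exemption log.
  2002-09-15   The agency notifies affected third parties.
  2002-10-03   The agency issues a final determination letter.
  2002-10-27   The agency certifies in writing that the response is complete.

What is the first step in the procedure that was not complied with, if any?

Step 7

Step 1: 34 days after 2002-05-16 (when the request is received) is 2002-06-19; 2002-05-17 is within that limit.
Step 2: 27 days after 2002-05-17 (when the acknowledgement is issued) is 2002-06-13; 2002-05-31 is within that limit.
Step 3: the window is 7–44 days after 2002-06-10 (end of the 10-day hold period, which began when the fee estimate is provided on 2002-05-31), so 2002-06-17 through 2002-07-24; done 2002-07-20 — within the window.
Step 4: the window is 7–21 days after 2002-08-16 (end of the 27-day hold period, which began when the non-exempt records are produced on 2002-07-20), so 2002-08-23 through 2002-09-06; 2002-08-24 falls inside that range.
Step 5: 7 days after 2002-09-13 (end of the 20-day hold period, which began when the exemption log is issued on 2002-08-24) is 2002-09-20; done 2002-09-15 — timely.
Step 6: 21 days after 2002-09-15 (when third parties are notified) is 2002-10-06; done 2002-10-03 — timely.
Step 7: 13 days after 2002-10-03 (when the final determination letter is issued) is 2002-10-16; 2002-10-27 misses that deadline by 11 days.
That is the first point of non-compliance.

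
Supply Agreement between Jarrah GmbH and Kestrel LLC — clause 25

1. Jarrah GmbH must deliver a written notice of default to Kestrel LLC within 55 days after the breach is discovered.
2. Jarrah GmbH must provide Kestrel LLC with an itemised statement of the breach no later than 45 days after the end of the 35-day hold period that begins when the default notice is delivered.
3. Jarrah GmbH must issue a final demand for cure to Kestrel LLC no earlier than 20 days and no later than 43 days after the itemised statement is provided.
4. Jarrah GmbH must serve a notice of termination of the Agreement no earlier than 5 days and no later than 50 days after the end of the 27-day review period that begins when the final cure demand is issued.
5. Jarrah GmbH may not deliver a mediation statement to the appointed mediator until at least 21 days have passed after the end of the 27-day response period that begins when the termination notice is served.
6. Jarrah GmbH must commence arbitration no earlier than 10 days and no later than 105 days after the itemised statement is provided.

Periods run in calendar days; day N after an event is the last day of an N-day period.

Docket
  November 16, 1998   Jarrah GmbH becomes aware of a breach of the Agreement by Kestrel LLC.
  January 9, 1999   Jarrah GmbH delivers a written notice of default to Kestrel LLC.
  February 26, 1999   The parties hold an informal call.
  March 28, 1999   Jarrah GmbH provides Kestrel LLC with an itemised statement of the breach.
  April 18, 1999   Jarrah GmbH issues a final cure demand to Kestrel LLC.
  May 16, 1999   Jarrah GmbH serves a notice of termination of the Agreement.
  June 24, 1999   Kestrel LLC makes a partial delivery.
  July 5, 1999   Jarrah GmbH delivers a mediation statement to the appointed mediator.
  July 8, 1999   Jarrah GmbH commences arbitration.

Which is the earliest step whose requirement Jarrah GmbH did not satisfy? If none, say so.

Step 4

Step 1 — counting 55 days from November 16, 1998 (when the breach is discovered) gives a deadline of January 10, 1999; done January 9, 1999 — timely.
Step 2 — counting 45 days from February 13, 1999 (end of the 35-day hold period, which began when the default notice is delivered on January 9, 1999) gives a deadline of March 30, 1999; March 28, 1999 is within that limit.
Step 3 — 20 and 43 days from March 28, 1999 (when the itemised statement is provided) are April 17, 1999 and May 10, 1999 respectively; done April 18, 1999, which is between those dates.
Step 4 — 5 and 50 days from May 15, 1999 (end of the 27-day review period, which began when the final cure demand is issued on April 18, 1999) are May 20, 1999 and July 4, 1999 respectively; May 16, 1999 is 4 days too early.
No need to go further; step 4 was not satisfied.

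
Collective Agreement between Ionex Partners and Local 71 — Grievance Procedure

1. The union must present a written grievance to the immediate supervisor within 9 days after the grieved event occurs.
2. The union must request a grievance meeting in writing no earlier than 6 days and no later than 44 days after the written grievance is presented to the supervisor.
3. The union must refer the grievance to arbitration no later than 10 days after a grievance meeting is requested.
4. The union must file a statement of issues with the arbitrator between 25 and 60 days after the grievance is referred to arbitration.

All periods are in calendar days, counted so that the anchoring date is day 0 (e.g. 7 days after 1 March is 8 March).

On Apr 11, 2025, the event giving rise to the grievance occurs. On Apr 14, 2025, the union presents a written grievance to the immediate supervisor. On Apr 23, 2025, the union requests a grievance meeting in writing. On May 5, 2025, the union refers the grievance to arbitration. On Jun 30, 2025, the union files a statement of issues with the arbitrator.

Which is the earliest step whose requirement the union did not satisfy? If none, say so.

Step 3

Step 1 — counting 9 days from Apr 11, 2025 (when the grieved event occurs) gives a deadline of Apr 20, 2025; Apr 14, 2025 is within that limit.
Step 2 — 6 and 44 days from Apr 14, 2025 (when the written grievance is presented to the supervisor) are Apr 20, 2025 and May 28, 2025 respectively; Apr 23, 2025 falls inside that range.
Step 3 — counting 10 days from Apr 23, 2025 (when a grievance meeting is requested) gives a deadline of May 3, 2025; not done until May 5, 2025, 2 days after the deadline.
That is the first point of non-compliance.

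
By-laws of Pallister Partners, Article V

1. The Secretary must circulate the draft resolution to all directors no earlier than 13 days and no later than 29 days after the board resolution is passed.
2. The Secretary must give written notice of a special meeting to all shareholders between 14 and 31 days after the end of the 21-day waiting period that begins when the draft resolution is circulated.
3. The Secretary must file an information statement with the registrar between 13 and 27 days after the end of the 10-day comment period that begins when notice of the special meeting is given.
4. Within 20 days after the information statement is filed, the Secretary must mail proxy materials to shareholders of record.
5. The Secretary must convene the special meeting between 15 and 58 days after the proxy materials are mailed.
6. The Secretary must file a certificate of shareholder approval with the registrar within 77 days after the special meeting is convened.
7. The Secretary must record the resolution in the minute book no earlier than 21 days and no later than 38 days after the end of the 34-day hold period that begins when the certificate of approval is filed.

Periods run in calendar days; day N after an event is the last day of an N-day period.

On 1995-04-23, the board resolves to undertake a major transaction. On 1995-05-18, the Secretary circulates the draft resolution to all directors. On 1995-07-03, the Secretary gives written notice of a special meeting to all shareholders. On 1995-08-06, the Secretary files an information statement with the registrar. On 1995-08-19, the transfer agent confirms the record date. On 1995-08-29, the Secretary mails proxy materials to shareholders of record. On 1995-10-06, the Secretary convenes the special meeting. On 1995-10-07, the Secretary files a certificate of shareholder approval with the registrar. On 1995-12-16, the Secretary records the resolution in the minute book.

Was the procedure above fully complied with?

No

(1) the permitted window runs from 1995-04-23 + 13 = 1995-05-06 to 1995-04-23 + 29 = 1995-05-22; 1995-05-18 falls inside that range.
(2) the permitted window runs from 1995-06-08 + 14 = 1995-06-22 to 1995-06-08 + 31 = 1995-07-09; 1995-07-03 falls inside that range.
(3) the permitted window runs from 1995-07-13 + 13 = 1995-07-26 to 1995-07-13 + 27 = 1995-08-09; done 1995-08-06, which is between those dates.
(4) due by 1995-08-06 + 20 days = 1995-08-26; done 1995-08-29 — 3 days late.
No need to go further; step 4 was not satisfied.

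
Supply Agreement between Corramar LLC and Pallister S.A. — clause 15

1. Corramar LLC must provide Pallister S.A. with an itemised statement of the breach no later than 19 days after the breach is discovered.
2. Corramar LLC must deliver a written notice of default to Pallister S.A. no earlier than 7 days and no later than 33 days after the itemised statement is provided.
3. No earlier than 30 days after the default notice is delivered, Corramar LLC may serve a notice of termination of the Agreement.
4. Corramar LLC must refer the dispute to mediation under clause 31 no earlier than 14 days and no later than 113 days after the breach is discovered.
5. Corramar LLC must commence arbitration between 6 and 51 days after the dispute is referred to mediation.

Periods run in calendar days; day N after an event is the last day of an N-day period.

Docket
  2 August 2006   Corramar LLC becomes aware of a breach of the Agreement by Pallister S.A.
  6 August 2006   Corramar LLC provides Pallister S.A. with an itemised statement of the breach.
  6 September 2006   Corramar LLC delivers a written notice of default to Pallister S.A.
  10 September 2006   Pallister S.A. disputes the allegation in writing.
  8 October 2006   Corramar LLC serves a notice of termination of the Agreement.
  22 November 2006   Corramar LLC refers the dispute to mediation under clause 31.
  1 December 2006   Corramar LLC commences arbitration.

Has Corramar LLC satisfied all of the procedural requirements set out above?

Yes

(1) due by 2 August 2006 + 19 days = 21 August 2006; done 6 August 2006 — timely.
(2) the permitted window runs from 6 August 2006 + 7 = 13 August 2006 to 6 August 2006 + 33 = 8 September 2006; 6 September 2006 falls inside that range.
(3) permitted from 6 September 2006 + 30 days = 6 October 2006 onward; 8 October 2006 is on or after that date.
(4) the permitted window runs from 2 August 2006 + 14 = 16 August 2006 to 2 August 2006 + 113 = 23 November 2006; done 22 November 2006, which is between those dates.
(5) the permitted window runs from 22 November 2006 + 6 = 28 November 2006 to 22 November 2006 + 51 = 12 January 2007; done 1 December 2006 — within the window.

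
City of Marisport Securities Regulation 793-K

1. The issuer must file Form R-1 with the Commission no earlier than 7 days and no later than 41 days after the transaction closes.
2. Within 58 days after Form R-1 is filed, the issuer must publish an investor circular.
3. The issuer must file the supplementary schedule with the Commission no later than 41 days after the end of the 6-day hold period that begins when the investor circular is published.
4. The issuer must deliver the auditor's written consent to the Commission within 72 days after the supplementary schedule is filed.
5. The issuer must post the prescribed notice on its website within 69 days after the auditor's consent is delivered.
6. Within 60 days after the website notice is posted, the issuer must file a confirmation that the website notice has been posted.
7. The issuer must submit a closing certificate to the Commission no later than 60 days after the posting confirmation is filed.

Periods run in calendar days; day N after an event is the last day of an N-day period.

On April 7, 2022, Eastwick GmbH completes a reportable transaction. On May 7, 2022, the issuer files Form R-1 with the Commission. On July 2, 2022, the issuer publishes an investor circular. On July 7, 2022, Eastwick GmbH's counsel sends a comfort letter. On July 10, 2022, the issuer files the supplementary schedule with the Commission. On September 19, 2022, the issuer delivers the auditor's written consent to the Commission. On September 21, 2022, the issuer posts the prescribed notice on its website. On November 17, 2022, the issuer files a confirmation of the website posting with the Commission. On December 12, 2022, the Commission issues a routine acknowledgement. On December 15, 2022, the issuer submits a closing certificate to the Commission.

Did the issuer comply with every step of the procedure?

Step 1: the window is 7–41 days after April 7, 2022 (when the transaction closes), so April 14, 2022 through May 18, 2022; May 7, 2022 falls inside that range.
Step 2: 58 days after May 7, 2022 (when Form R-1 is filed) is July 4, 2022; done July 2, 2022 — timely.
Step 3: 41 days after July 8, 2022 (end of the 6-day hold period, which began when the investor circular is published on July 2, 2022) is August 18, 2022; completed July 10, 2022, before the deadline.
Step 4: 72 days after July 10, 2022 (when the supplementary schedule is filed) is September 20, 2022; completed September 19, 2022, before the deadline.
Step 5: 69 days after September 19, 2022 (when the auditor's consent is delivered) is November 27, 2022; completed September 21, 2022, before the deadline.
Step 6: 60 days after September 21, 2022 (when the website notice is posted) is November 20, 2022; completed November 17, 2022, before the deadline.
Step 7: 60 days after November 17, 2022 (when the posting confirmation is filed) is January 16, 2023; done December 15, 2022 — timely.

Yes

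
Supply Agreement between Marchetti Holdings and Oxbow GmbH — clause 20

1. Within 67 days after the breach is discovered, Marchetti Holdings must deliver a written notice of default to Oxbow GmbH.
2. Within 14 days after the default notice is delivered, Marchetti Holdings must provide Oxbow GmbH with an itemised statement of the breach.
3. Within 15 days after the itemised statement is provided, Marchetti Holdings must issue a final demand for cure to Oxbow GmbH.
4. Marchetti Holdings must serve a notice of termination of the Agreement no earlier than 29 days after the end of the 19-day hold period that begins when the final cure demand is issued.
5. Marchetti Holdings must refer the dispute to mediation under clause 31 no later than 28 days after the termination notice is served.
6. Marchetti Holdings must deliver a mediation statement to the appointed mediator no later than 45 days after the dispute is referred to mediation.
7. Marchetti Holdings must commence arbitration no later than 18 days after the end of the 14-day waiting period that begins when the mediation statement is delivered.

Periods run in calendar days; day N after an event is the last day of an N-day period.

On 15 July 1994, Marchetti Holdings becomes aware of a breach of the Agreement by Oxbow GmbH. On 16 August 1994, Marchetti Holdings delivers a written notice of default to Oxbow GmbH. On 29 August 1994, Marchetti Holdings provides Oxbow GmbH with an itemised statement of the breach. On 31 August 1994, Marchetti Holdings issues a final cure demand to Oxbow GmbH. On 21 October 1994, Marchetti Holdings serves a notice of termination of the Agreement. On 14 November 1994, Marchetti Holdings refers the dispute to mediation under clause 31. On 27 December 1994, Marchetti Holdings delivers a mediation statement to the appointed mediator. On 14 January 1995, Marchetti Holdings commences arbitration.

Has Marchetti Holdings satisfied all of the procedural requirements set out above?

Yes

Step 1 — counting 67 days from 15 July 1994 (when the breach is discovered) gives a deadline of 20 September 1994; 16 August 1994 is within that limit.
Step 2 — counting 14 days from 16 August 1994 (when the default notice is delivered) gives a deadline of 30 August 1994; 29 August 1994 is within that limit.
Step 3 — counting 15 days from 29 August 1994 (when the itemised statement is provided) gives a deadline of 13 September 1994; done 31 August 1994 — timely.
Step 4 — must wait 29 days from 19 September 1994 (end of the 19-day hold period, which began when the final cure demand is issued on 31 August 1994), so not before 18 October 1994; done 21 October 1994 — permitted.
Step 5 — counting 28 days from 21 October 1994 (when the termination notice is served) gives a deadline of 18 November 1994; completed 14 November 1994, before the deadline.
Step 6 — counting 45 days from 14 November 1994 (when the dispute is referred to mediation) gives a deadline of 29 December 1994; 27 December 1994 is within that limit.
Step 7 — counting 18 days from 10 January 1995 (end of the 14-day waiting period, which began when the mediation statement is delivered on 27 December 1994) gives a deadline of 28 January 1995; done 14 January 1995 — timely.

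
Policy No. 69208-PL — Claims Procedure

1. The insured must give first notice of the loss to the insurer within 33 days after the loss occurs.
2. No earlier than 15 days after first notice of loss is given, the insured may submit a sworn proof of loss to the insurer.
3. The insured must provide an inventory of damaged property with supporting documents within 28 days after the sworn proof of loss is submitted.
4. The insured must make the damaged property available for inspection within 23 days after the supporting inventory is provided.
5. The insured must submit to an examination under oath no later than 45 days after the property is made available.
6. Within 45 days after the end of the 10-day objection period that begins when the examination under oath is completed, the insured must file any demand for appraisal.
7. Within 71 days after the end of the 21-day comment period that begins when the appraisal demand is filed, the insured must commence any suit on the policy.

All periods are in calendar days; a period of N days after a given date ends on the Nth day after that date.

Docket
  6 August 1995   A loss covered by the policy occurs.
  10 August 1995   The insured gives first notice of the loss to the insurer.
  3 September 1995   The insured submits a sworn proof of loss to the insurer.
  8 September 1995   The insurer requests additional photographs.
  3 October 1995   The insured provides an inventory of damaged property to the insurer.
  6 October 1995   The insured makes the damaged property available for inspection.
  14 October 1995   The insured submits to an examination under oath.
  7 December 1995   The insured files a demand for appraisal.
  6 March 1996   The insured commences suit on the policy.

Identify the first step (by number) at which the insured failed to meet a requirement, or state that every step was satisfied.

Step 1 — counting 33 days from 6 August 1995 (when the loss occurs) gives a deadline of 8 September 1995; done 10 August 1995 — timely.
Step 2 — must wait 15 days from 10 August 1995 (when first notice of loss is given), so not before 25 August 1995; done 3 September 1995 — permitted.
Step 3 — counting 28 days from 3 September 1995 (when the sworn proof of loss is submitted) gives a deadline of 1 October 1995; not done until 3 October 1995, 2 days after the deadline.

Step 3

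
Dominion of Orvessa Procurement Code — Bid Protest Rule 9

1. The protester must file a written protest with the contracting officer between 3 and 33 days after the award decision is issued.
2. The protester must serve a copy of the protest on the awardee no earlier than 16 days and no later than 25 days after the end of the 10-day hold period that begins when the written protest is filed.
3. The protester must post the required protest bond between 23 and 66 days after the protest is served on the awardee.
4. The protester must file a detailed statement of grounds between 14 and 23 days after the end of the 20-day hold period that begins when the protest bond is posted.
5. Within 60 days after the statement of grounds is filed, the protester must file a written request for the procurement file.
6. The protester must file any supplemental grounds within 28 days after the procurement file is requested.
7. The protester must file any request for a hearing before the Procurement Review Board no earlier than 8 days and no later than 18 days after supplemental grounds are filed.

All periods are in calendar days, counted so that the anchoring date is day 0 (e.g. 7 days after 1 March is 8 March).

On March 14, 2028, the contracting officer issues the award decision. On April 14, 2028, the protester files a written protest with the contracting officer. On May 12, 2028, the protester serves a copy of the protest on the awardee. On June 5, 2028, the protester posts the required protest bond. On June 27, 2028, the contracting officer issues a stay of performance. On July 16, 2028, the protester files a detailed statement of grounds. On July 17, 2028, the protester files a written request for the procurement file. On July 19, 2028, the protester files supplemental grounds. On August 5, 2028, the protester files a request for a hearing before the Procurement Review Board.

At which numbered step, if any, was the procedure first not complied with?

Step 1: the window is 3–33 days after March 14, 2028 (when the award decision is issued), so March 17, 2028 through April 16, 2028; done April 14, 2028, which is between those dates.
Step 2: the window is 16–25 days after April 24, 2028 (end of the 10-day hold period, which began when the written protest is filed on April 14, 2028), so May 10, 2028 through May 19, 2028; May 12, 2028 falls inside that range.
Step 3: the window is 23–66 days after May 12, 2028 (when the protest is served on the awardee), so June 4, 2028 through July 17, 2028; June 5, 2028 falls inside that range.
Step 4: the window is 14–23 days after June 25, 2028 (end of the 20-day hold period, which began when the protest bond is posted on June 5, 2028), so July 9, 2028 through July 18, 2028; done July 16, 2028, which is between those dates.
Step 5: 60 days after July 16, 2028 (when the statement of grounds is filed) is September 14, 2028; July 17, 2028 is within that limit.
Step 6: 28 days after July 17, 2028 (when the procurement file is requested) is August 14, 2028; July 19, 2028 is within that limit.
Step 7: the window is 8–18 days after July 19, 2028 (when supplemental grounds are filed), so July 27, 2028 through August 6, 2028; done August 5, 2028 — within the window.

None — every step was satisfied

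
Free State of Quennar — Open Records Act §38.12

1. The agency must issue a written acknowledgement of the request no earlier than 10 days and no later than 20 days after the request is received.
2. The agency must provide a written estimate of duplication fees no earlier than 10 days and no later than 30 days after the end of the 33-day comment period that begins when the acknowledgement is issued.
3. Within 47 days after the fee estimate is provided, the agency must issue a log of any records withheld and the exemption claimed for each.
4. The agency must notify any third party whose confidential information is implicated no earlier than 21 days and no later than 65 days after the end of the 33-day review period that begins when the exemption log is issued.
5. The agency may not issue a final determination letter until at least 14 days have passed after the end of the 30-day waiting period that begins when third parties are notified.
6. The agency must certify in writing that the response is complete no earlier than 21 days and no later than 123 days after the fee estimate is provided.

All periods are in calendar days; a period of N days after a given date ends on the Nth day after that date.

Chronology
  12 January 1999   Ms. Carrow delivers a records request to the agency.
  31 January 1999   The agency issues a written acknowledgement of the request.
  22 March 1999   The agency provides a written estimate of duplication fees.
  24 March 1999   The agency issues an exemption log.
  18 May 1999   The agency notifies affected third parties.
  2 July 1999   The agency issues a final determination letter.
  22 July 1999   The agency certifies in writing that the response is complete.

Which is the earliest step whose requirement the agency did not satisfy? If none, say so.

(1) the permitted window runs from 12 January 1999 + 10 = 22 January 1999 to 12 January 1999 + 20 = 1 February 1999; 31 January 1999 falls inside that range.
(2) the permitted window runs from 5 March 1999 + 10 = 15 March 1999 to 5 March 1999 + 30 = 4 April 1999; done 22 March 1999, which is between those dates.
(3) due by 22 March 1999 + 47 days = 8 May 1999; 24 March 1999 is within that limit.
(4) the permitted window runs from 26 April 1999 + 21 = 17 May 1999 to 26 April 1999 + 65 = 30 June 1999; done 18 May 1999 — within the window.
(5) permitted from 17 June 1999 + 14 days = 1 July 1999 onward; done 2 July 1999, after the minimum wait.
(6) the permitted window runs from 22 March 1999 + 21 = 12 April 1999 to 22 March 1999 + 123 = 23 July 1999; done 22 July 1999 — within the window.

None — every step was satisfied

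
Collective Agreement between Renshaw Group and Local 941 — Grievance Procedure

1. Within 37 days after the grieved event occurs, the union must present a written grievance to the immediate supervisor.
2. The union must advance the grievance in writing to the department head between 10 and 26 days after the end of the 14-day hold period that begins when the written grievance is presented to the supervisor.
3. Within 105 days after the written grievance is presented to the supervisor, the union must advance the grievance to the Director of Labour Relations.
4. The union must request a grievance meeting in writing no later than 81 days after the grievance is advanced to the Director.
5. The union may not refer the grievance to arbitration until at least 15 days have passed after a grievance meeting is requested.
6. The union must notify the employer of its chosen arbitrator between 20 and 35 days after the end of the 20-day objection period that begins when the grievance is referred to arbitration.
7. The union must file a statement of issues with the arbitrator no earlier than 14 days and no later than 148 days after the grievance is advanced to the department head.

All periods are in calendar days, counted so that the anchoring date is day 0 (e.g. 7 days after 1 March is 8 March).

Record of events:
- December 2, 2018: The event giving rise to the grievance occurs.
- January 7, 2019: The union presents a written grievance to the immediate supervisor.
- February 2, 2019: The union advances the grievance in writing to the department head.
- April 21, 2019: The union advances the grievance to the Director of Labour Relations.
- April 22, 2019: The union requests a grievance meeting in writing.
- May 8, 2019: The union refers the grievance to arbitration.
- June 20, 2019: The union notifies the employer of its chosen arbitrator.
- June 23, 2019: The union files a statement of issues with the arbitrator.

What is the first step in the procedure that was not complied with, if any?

None — every step was satisfied

(1) due by December 2, 2018 + 37 days = January 8, 2019; January 7, 2019 is within that limit.
(2) the permitted window runs from January 21, 2019 + 10 = January 31, 2019 to January 21, 2019 + 26 = February 16, 2019; February 2, 2019 falls inside that range.
(3) due by January 7, 2019 + 105 days = April 22, 2019; completed April 21, 2019, before the deadline.
(4) due by April 21, 2019 + 81 days = July 11, 2019; done April 22, 2019 — timely.
(5) permitted from April 22, 2019 + 15 days = May 7, 2019 onward; done May 8, 2019 — permitted.
(6) the permitted window runs from May 28, 2019 + 20 = June 17, 2019 to May 28, 2019 + 35 = July 2, 2019; done June 20, 2019 — within the window.
(7) the permitted window runs from February 2, 2019 + 14 = February 16, 2019 to February 2, 2019 + 148 = June 30, 2019; June 23, 2019 falls inside that range.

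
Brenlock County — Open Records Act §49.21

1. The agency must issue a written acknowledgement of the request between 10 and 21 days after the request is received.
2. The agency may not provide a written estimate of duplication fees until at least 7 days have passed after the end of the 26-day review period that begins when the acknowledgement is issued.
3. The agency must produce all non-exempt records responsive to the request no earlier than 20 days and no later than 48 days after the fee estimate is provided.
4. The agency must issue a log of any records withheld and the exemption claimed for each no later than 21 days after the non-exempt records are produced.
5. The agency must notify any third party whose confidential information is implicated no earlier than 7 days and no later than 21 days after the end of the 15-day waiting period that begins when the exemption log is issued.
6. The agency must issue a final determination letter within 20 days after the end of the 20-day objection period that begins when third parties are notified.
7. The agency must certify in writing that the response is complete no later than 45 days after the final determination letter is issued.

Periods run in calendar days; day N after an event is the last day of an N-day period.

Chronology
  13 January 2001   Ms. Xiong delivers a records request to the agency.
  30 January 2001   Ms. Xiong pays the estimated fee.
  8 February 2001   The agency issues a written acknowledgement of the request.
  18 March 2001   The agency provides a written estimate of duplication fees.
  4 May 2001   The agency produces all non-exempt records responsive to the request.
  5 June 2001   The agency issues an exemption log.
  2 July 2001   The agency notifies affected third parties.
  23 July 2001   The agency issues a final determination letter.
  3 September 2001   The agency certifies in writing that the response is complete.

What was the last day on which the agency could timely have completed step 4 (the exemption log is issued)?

25 May 2001

Step 4 runs from 4 May 2001, when the non-exempt records are produced. 21 days after 4 May 2001 is 25 May 2001.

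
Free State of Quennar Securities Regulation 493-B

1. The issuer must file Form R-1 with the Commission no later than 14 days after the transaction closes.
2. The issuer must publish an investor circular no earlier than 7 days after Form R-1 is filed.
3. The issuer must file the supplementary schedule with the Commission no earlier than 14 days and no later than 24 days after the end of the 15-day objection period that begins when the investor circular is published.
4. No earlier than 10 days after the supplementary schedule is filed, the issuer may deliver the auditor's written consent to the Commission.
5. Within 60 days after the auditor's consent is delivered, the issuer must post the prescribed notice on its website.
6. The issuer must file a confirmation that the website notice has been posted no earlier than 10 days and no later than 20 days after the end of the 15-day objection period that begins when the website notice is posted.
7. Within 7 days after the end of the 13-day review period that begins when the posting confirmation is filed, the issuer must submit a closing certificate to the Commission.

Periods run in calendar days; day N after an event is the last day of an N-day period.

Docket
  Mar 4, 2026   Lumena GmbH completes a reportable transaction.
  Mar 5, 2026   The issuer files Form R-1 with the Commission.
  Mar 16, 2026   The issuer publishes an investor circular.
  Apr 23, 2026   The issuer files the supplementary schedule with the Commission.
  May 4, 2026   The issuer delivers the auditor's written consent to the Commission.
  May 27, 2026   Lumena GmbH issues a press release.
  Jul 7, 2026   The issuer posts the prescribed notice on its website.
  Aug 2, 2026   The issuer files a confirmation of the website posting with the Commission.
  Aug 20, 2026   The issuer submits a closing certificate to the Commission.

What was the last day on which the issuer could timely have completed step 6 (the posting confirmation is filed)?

Aug 11, 2026

The website notice is posted on Jul 7, 2026; the 15-day objection period therefore ends Jul 22, 2026, and step 6 runs from that date. The window is 10–20 days after Jul 22, 2026; it closes on Aug 11, 2026.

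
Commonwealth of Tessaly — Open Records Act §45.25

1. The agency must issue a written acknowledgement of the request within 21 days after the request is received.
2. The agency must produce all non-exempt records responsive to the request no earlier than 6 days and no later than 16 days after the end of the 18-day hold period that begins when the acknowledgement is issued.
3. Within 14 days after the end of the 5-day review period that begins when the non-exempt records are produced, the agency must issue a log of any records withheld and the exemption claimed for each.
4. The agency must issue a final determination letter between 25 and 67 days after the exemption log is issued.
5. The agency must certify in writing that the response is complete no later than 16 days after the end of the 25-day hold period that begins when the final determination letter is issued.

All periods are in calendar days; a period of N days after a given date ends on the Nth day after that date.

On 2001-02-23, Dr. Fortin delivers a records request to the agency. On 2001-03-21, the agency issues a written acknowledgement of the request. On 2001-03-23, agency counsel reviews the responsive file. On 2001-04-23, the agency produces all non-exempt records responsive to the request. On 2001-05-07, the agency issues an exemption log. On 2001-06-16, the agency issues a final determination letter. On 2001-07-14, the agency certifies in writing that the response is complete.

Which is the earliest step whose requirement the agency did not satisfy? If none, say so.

Step 1: 21 days after 2001-02-23 (when the request is received) is 2001-03-16; 2001-03-21 misses that deadline by 5 days.

Step 1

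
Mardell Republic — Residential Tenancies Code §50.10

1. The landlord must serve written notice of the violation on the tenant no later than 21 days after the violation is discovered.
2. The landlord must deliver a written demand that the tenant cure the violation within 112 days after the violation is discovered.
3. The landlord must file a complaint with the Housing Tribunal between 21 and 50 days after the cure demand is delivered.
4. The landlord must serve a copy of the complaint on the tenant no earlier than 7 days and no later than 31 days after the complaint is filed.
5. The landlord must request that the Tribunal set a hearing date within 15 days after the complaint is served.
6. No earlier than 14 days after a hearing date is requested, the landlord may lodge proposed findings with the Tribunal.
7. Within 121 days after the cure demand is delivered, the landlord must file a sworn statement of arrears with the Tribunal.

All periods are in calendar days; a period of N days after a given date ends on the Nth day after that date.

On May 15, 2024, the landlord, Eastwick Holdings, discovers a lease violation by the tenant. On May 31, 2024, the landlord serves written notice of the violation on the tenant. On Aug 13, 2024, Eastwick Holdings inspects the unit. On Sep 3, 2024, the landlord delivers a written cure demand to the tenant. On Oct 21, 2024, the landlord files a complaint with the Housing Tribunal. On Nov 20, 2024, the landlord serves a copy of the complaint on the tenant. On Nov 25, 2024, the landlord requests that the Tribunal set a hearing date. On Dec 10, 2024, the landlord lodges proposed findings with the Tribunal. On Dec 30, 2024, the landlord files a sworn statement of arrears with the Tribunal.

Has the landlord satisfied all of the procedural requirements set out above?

Step 1 — counting 21 days from May 15, 2024 (when the violation is discovered) gives a deadline of Jun 5, 2024; May 31, 2024 is within that limit.
Step 2 — counting 112 days from May 15, 2024 (when the violation is discovered) gives a deadline of Sep 4, 2024; Sep 3, 2024 is within that limit.
Step 3 — 21 and 50 days from Sep 3, 2024 (when the cure demand is delivered) are Sep 24, 2024 and Oct 23, 2024 respectively; done Oct 21, 2024 — within the window.
Step 4 — 7 and 31 days from Oct 21, 2024 (when the complaint is filed) are Oct 28, 2024 and Nov 21, 2024 respectively; done Nov 20, 2024 — within the window.
Step 5 — counting 15 days from Nov 20, 2024 (when the complaint is served) gives a deadline of Dec 5, 2024; done Nov 25, 2024 — timely.
Step 6 — must wait 14 days from Nov 25, 2024 (when a hearing date is requested), so not before Dec 9, 2024; done Dec 10, 2024 — permitted.
Step 7 — counting 121 days from Sep 3, 2024 (when the cure demand is delivered) gives a deadline of Jan 2, 2025; done Dec 30, 2024 — timely.

Yes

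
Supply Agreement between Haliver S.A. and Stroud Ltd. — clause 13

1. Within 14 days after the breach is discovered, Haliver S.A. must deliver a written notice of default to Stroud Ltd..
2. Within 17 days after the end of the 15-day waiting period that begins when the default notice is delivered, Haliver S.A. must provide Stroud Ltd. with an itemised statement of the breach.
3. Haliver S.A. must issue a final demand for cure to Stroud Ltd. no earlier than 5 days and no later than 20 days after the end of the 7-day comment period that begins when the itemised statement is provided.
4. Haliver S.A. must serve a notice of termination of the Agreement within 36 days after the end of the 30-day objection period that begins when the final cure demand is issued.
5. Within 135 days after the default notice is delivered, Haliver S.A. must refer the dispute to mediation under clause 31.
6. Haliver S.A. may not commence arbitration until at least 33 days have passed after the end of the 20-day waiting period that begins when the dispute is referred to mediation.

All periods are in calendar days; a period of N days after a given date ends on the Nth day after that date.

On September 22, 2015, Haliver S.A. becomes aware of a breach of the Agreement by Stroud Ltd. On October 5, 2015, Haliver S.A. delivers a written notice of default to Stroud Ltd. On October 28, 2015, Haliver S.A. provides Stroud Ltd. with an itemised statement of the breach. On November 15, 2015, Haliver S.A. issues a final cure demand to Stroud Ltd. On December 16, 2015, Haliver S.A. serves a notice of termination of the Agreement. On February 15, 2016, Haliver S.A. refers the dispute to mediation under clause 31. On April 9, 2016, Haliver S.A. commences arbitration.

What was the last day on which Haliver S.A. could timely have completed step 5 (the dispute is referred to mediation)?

February 17, 2016

Step 5 runs from October 5, 2015, when the default notice is delivered. 135 days after October 5, 2015 is February 17, 2016.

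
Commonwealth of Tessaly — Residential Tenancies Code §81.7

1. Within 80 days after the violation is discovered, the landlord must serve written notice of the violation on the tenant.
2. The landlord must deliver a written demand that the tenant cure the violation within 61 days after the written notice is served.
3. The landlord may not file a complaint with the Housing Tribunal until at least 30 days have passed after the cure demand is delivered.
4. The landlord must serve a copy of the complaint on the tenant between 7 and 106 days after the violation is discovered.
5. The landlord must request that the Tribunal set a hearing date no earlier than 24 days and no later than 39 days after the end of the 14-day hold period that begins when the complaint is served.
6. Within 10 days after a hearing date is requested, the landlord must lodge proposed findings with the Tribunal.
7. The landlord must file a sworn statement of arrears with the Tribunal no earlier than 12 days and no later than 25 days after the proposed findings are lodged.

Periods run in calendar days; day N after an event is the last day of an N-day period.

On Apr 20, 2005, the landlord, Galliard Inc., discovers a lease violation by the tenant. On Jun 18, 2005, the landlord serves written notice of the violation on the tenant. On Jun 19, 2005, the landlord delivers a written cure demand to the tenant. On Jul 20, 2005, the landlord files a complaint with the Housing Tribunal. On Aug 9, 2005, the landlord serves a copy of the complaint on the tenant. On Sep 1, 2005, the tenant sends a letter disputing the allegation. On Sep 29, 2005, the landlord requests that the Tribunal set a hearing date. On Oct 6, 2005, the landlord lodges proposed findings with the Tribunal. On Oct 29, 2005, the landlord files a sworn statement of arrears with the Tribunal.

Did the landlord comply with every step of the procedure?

(1) due by Apr 20, 2005 + 80 days = Jul 9, 2005; completed Jun 18, 2005, before the deadline.
(2) due by Jun 18, 2005 + 61 days = Aug 18, 2005; done Jun 19, 2005 — timely.
(3) permitted from Jun 19, 2005 + 30 days = Jul 19, 2005 onward; Jul 20, 2005 is on or after that date.
(4) the permitted window runs from Apr 20, 2005 + 7 = Apr 27, 2005 to Apr 20, 2005 + 106 = Aug 4, 2005; Aug 9, 2005 is 5 days past the end of the window.

No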